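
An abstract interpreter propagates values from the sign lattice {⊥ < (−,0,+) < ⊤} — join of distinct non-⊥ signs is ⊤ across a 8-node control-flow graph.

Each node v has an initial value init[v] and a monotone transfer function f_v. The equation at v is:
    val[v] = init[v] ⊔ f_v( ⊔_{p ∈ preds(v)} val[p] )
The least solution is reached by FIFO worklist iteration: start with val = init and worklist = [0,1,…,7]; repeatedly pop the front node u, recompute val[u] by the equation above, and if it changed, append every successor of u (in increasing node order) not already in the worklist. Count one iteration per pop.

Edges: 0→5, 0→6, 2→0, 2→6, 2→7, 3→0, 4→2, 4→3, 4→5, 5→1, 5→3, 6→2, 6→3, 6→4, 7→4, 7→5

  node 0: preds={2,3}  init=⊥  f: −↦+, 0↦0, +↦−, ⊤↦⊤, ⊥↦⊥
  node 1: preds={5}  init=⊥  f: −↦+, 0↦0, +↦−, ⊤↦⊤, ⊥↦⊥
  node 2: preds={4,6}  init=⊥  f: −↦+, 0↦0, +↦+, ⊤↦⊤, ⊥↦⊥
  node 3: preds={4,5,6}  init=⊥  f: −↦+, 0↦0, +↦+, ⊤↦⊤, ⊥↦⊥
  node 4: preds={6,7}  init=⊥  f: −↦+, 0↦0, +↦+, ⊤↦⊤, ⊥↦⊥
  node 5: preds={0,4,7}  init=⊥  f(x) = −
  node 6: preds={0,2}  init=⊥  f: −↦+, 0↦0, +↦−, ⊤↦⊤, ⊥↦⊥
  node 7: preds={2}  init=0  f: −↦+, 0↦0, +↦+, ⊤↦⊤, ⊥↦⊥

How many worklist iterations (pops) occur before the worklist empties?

25

Trace (25 dequeues):
  [1] u=0 | in ⊥ | out ⊥ | ==
  [2] u=1 | in ⊥ | out ⊥ | ==
  [3] u=2 | in ⊥ | out ⊥ | ==
  [4] u=3 | in ⊥ | out ⊥ | ==
  [5] u=4 | in 0 | out 0 | prev ⊥ | push {2,3}
  [6] u=5 | in 0 | out − | prev ⊥ | push {1}
  [7] u=6 | in ⊥ | out ⊥ | ==
  [8] u=7 | in ⊥ | out 0 | ==
  [9] u=2 | in 0 | out 0 | prev ⊥ | push {0,6,7}
  [10] u=3 | in ⊤ | out ⊤ | prev ⊥ | push {}
  [11] u=1 | in − | out + | prev ⊥ | push {}
  [12] u=0 | in ⊤ | out ⊤ | prev ⊥ | push {5}
  [13] u=6 | in ⊤ | out ⊤ | prev ⊥ | push {2,3,4}
  [14] u=7 | in 0 | out 0 | ==
  [15] u=5 | in ⊤ | out − | ==
  [16] u=2 | in ⊤ | out ⊤ | prev 0 | push {0,6,7}
  [17] u=3 | in ⊤ | out ⊤ | ==
  [18] u=4 | in ⊤ | out ⊤ | prev 0 | push {2,3,5}
  [19] u=0 | in ⊤ | out ⊤ | ==
  [20] u=6 | in ⊤ | out ⊤ | ==
  [21] u=7 | in ⊤ | out ⊤ | prev 0 | push {4}
  [22] u=2 | in ⊤ | out ⊤ | ==
  [23] u=3 | in ⊤ | out ⊤ | ==
  [24] u=5 | in ⊤ | out − | ==
  [25] u=4 | in ⊤ | out ⊤ | ==

Converged values:
  [0] ⊤
  [1] +
  [2] ⊤
  [3] ⊤
  [4] ⊤
  [5] −
  [6] ⊤
  [7] ⊤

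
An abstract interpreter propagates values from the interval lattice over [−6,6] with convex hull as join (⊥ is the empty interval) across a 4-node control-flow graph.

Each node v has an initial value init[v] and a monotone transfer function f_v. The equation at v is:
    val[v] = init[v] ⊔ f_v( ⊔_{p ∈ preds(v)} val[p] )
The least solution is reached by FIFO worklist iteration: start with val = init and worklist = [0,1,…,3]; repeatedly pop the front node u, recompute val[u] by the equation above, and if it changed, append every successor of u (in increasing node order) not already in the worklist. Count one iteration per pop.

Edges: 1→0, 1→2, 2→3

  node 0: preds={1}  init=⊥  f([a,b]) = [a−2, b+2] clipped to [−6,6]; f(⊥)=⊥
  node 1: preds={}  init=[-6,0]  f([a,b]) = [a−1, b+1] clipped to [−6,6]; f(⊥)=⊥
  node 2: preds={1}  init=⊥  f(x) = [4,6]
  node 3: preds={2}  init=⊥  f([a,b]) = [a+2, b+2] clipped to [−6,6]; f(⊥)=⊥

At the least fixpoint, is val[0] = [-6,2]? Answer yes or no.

Trace (4 dequeues):
  [1] u=0 | in [-6,0] | out [-6,2] | prev ⊥ | push {}
  [2] u=1 | in ⊥ | out [-6,0] | ==
  [3] u=2 | in [-6,0] | out [4,6] | prev ⊥ | push {}
  [4] u=3 | in [4,6] | out [6,6] | prev ⊥ | push {}

Converged values:
  [0] [-6,2]
  [1] [-6,0]
  [2] [4,6]
  [3] [6,6]

yes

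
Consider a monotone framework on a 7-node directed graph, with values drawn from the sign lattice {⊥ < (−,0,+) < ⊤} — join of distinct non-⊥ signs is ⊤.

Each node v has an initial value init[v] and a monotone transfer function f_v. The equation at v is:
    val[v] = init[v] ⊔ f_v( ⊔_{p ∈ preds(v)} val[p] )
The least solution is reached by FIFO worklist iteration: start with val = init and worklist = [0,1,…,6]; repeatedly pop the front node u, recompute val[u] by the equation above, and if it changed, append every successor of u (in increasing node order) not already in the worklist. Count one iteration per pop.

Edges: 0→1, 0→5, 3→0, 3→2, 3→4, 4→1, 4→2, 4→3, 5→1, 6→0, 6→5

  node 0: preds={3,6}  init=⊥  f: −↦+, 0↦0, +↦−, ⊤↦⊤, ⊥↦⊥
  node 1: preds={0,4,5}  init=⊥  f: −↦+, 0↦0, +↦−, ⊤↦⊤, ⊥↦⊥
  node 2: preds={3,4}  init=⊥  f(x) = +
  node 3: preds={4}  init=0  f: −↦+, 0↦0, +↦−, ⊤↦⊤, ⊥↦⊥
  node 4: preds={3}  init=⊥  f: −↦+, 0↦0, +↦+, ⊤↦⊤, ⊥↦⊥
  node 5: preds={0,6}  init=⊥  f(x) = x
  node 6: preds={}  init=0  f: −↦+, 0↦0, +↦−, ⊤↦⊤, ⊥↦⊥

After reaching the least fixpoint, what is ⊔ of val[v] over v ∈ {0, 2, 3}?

Worklist (10 pops):
  #1 pop 0: in=0 → 0 (was ⊥); enqueue []
  #2 pop 1: in=0 → 0 (was ⊥); enqueue []
  #3 pop 2: in=0 → + (was ⊥); enqueue []
  #4 pop 3: in=⊥ → 0 (no change)
  #5 pop 4: in=0 → 0 (was ⊥); enqueue [1,2,3]
  #6 pop 5: in=0 → 0 (was ⊥); enqueue []
  #7 pop 6: in=⊥ → 0 (no change)
  #8 pop 1: in=0 → 0 (no change)
  #9 pop 2: in=0 → + (no change)
  #10 pop 3: in=0 → 0 (no change)

Fixpoint:
  val[0] = 0
  val[1] = 0
  val[2] = +
  val[3] = 0
  val[4] = 0
  val[5] = 0
  val[6] = 0

⊤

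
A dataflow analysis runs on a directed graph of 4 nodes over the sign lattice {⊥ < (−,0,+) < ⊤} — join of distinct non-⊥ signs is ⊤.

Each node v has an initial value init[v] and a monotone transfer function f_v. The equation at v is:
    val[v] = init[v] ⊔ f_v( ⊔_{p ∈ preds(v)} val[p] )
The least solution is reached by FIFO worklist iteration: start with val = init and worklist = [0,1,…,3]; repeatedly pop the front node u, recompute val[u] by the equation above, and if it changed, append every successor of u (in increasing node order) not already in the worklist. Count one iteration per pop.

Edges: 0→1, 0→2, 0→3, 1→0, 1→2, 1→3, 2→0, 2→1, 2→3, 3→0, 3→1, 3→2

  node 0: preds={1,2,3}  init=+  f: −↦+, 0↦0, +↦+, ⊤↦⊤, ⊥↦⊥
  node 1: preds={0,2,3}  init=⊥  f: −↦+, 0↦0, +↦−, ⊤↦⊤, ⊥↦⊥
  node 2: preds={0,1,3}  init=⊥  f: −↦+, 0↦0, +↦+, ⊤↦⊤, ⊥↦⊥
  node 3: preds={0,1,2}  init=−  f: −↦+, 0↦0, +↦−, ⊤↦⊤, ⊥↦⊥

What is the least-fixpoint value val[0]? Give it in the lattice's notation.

Iteration log — 8 steps:
  step 1. node 0  ⊔preds=−  new=+  stable
  step 2. node 1  ⊔preds=⊤  new=⊤  old=⊥  +wl: 0
  step 3. node 2  ⊔preds=⊤  new=⊤  old=⊥  +wl: 1
  step 4. node 3  ⊔preds=⊤  new=⊤  old=−  +wl: 2
  step 5. node 0  ⊔preds=⊤  new=⊤  old=+  +wl: 3
  step 6. node 1  ⊔preds=⊤  new=⊤  stable
  step 7. node 2  ⊔preds=⊤  new=⊤  stable
  step 8. node 3  ⊔preds=⊤  new=⊤  stable

Least fixpoint reached:
  node 0: ⊤
  node 1: ⊤
  node 2: ⊤
  node 3: ⊤

⊤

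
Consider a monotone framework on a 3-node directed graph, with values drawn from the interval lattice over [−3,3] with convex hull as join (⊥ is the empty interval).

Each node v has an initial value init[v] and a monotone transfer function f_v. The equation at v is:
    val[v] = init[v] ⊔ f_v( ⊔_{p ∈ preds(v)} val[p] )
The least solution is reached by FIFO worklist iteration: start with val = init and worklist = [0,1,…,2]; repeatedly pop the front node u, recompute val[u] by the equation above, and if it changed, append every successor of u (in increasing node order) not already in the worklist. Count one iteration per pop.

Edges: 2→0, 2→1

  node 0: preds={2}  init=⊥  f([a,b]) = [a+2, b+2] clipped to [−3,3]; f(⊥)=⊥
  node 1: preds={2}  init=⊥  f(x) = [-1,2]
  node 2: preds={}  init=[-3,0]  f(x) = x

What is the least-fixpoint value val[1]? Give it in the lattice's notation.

[-1,2]

Iteration log — 3 steps:
  step 1. node 0  ⊔preds=[-3,0]  new=[-1,2]  old=⊥  +wl: 
  step 2. node 1  ⊔preds=[-3,0]  new=[-1,2]  old=⊥  +wl: 
  step 3. node 2  ⊔preds=⊥  new=[-3,0]  stable

Least fixpoint reached:
  node 0: [-1,2]
  node 1: [-1,2]
  node 2: [-3,0]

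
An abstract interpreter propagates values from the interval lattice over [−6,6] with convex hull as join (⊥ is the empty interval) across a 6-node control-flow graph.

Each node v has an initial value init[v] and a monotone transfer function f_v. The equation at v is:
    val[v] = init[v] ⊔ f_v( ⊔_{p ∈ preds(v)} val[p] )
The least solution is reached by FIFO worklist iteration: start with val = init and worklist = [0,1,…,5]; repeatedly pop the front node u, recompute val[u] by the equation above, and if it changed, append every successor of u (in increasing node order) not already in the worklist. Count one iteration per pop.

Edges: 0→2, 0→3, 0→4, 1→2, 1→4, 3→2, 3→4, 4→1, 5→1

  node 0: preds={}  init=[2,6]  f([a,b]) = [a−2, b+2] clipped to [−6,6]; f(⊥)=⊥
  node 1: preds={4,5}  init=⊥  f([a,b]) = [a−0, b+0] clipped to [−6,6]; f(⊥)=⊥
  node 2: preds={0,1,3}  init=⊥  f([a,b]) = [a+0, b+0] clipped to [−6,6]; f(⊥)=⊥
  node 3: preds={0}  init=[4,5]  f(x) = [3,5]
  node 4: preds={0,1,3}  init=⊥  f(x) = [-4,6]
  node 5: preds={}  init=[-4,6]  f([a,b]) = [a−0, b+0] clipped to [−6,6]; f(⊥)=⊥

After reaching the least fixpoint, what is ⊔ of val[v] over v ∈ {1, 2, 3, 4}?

[-4,6]

Iteration log — 8 steps:
  step 1. node 0  ⊔preds=⊥  new=[2,6]  stable
  step 2. node 1  ⊔preds=[-4,6]  new=[-4,6]  old=⊥  +wl: 
  step 3. node 2  ⊔preds=[-4,6]  new=[-4,6]  old=⊥  +wl: 
  step 4. node 3  ⊔preds=[2,6]  new=[3,5]  old=[4,5]  +wl: 2
  step 5. node 4  ⊔preds=[-4,6]  new=[-4,6]  old=⊥  +wl: 1
  step 6. node 5  ⊔preds=⊥  new=[-4,6]  stable
  step 7. node 2  ⊔preds=[-4,6]  new=[-4,6]  stable
  step 8. node 1  ⊔preds=[-4,6]  new=[-4,6]  stable

Least fixpoint reached:
  node 0: [2,6]
  node 1: [-4,6]
  node 2: [-4,6]
  node 3: [3,5]
  node 4: [-4,6]
  node 5: [-4,6]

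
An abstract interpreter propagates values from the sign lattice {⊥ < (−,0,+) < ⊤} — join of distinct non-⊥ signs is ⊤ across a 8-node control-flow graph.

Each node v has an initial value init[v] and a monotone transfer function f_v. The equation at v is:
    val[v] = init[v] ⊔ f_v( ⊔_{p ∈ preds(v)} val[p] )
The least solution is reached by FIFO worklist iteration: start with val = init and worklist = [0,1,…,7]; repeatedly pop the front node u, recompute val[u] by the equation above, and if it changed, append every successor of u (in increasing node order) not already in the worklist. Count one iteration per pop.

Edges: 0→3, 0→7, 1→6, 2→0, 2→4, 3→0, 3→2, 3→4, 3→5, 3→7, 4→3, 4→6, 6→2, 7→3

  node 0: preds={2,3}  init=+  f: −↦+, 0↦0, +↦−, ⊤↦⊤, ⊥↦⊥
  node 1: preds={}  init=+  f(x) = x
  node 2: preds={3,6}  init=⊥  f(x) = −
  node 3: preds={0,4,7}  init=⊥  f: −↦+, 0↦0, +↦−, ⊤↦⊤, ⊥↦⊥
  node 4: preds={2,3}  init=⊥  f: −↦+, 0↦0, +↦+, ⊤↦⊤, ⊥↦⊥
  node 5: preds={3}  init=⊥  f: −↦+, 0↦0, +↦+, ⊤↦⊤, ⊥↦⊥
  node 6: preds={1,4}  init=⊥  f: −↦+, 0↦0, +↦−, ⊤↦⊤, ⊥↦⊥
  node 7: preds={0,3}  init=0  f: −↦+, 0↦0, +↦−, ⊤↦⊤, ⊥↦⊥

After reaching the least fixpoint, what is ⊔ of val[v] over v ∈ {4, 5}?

⊤

Trace (12 dequeues):
  [1] u=0 | in ⊥ | out + | ==
  [2] u=1 | in ⊥ | out + | ==
  [3] u=2 | in ⊥ | out − | prev ⊥ | push {0}
  [4] u=3 | in ⊤ | out ⊤ | prev ⊥ | push {2}
  [5] u=4 | in ⊤ | out ⊤ | prev ⊥ | push {3}
  [6] u=5 | in ⊤ | out ⊤ | prev ⊥ | push {}
  [7] u=6 | in ⊤ | out ⊤ | prev ⊥ | push {}
  [8] u=7 | in ⊤ | out ⊤ | prev 0 | push {}
  [9] u=0 | in ⊤ | out ⊤ | prev + | push {7}
  [10] u=2 | in ⊤ | out − | ==
  [11] u=3 | in ⊤ | out ⊤ | ==
  [12] u=7 | in ⊤ | out ⊤ | ==

Converged values:
  [0] ⊤
  [1] +
  [2] −
  [3] ⊤
  [4] ⊤
  [5] ⊤
  [6] ⊤
  [7] ⊤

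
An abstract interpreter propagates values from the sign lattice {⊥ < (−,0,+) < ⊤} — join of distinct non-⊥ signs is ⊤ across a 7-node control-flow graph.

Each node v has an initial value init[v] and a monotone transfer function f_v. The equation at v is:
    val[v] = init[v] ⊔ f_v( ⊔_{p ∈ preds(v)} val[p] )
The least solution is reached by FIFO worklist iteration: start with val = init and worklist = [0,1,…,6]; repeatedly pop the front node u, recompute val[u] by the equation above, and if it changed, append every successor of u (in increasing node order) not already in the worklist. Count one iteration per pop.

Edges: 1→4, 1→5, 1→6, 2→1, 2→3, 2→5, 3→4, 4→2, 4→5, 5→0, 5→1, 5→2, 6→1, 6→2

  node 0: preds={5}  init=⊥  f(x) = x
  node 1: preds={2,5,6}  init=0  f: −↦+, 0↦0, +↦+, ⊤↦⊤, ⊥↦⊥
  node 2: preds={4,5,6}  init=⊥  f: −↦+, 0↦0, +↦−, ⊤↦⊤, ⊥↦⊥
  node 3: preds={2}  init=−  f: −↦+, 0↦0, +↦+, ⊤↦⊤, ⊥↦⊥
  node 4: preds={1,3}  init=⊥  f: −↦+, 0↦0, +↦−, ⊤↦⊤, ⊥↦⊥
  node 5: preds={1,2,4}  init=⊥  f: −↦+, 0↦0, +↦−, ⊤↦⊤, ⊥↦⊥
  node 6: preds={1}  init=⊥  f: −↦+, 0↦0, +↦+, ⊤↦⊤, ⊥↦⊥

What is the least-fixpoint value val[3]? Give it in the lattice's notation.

Worklist (16 pops):
  #1 pop 0: in=⊥ → ⊥ (no change)
  #2 pop 1: in=⊥ → 0 (no change)
  #3 pop 2: in=⊥ → ⊥ (no change)
  #4 pop 3: in=⊥ → − (no change)
  #5 pop 4: in=⊤ → ⊤ (was ⊥); enqueue [2]
  #6 pop 5: in=⊤ → ⊤ (was ⊥); enqueue [0,1]
  #7 pop 6: in=0 → 0 (was ⊥); enqueue []
  #8 pop 2: in=⊤ → ⊤ (was ⊥); enqueue [3,5]
  #9 pop 0: in=⊤ → ⊤ (was ⊥); enqueue []
  #10 pop 1: in=⊤ → ⊤ (was 0); enqueue [4,6]
  #11 pop 3: in=⊤ → ⊤ (was −); enqueue []
  #12 pop 5: in=⊤ → ⊤ (no change)
  #13 pop 4: in=⊤ → ⊤ (no change)
  #14 pop 6: in=⊤ → ⊤ (was 0); enqueue [1,2]
  #15 pop 1: in=⊤ → ⊤ (no change)
  #16 pop 2: in=⊤ → ⊤ (no change)

Fixpoint:
  val[0] = ⊤
  val[1] = ⊤
  val[2] = ⊤
  val[3] = ⊤
  val[4] = ⊤
  val[5] = ⊤
  val[6] = ⊤

⊤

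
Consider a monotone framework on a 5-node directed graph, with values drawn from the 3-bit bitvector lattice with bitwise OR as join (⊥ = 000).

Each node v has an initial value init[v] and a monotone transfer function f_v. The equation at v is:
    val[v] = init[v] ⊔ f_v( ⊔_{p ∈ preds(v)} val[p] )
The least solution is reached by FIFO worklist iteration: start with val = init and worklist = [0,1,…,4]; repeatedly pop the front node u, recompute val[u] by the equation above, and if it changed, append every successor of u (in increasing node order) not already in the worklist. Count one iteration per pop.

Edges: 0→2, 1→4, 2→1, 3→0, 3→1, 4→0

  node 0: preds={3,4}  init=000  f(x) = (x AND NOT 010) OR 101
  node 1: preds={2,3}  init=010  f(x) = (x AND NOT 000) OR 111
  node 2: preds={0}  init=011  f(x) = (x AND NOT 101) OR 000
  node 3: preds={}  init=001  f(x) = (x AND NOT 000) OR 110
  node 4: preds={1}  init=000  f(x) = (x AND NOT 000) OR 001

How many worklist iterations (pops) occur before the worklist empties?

7

Worklist (7 pops):
  #1 pop 0: in=001 → 101 (was 000); enqueue []
  #2 pop 1: in=011 → 111 (was 010); enqueue []
  #3 pop 2: in=101 → 011 (no change)
  #4 pop 3: in=000 → 111 (was 001); enqueue [0,1]
  #5 pop 4: in=111 → 111 (was 000); enqueue []
  #6 pop 0: in=111 → 101 (no change)
  #7 pop 1: in=111 → 111 (no change)

Fixpoint:
  val[0] = 101
  val[1] = 111
  val[2] = 011
  val[3] = 111
  val[4] = 111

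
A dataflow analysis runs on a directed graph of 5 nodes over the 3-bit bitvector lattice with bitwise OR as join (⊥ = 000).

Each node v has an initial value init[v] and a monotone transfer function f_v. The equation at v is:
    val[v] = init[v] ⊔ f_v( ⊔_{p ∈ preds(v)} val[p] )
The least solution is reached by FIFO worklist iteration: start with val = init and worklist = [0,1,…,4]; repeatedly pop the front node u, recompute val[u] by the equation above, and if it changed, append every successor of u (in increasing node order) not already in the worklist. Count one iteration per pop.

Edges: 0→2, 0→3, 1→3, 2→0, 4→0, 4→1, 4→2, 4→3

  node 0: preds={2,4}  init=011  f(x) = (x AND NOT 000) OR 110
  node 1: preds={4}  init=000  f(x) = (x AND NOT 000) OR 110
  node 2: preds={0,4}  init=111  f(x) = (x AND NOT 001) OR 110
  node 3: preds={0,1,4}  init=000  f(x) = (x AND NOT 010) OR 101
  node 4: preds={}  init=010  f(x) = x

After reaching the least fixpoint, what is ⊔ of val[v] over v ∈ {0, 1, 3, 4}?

111

Worklist (5 pops):
  #1 pop 0: in=111 → 111 (was 011); enqueue []
  #2 pop 1: in=010 → 110 (was 000); enqueue []
  #3 pop 2: in=111 → 111 (no change)
  #4 pop 3: in=111 → 101 (was 000); enqueue []
  #5 pop 4: in=000 → 010 (no change)

Fixpoint:
  val[0] = 111
  val[1] = 110
  val[2] = 111
  val[3] = 101
  val[4] = 010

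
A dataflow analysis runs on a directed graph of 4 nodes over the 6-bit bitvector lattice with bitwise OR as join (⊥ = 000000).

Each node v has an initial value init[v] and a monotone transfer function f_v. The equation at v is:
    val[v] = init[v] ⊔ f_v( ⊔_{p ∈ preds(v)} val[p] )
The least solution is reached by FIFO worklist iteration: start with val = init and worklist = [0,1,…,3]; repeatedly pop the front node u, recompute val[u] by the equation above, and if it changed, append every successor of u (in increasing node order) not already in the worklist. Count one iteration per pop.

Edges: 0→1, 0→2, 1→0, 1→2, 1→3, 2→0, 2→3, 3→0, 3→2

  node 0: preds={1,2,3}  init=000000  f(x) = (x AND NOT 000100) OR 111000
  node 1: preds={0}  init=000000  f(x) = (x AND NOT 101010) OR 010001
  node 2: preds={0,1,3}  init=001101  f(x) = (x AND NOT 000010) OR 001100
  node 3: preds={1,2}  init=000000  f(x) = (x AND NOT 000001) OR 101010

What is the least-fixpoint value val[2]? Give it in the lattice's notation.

111101

Worklist (7 pops):
  #1 pop 0: in=001101 → 111001 (was 000000); enqueue []
  #2 pop 1: in=111001 → 010001 (was 000000); enqueue [0]
  #3 pop 2: in=111001 → 111101 (was 001101); enqueue []
  #4 pop 3: in=111101 → 111110 (was 000000); enqueue [2]
  #5 pop 0: in=111111 → 111011 (was 111001); enqueue [1]
  #6 pop 2: in=111111 → 111101 (no change)
  #7 pop 1: in=111011 → 010001 (no change)

Fixpoint:
  val[0] = 111011
  val[1] = 010001
  val[2] = 111101
  val[3] = 111110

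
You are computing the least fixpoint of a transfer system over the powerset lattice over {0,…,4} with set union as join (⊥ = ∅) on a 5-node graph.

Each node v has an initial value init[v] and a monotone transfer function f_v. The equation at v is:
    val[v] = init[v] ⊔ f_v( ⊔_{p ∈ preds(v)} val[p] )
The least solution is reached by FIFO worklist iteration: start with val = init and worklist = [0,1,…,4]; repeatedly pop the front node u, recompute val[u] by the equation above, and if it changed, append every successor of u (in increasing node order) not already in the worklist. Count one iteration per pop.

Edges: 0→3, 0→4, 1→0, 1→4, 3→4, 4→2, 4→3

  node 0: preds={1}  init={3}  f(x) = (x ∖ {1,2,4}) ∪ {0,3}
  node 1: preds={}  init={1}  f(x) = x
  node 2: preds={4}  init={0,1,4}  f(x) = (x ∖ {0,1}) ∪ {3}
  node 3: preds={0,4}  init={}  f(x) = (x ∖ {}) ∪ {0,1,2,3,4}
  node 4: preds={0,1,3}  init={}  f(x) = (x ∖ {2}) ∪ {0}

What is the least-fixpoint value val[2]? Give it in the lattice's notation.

{0,1,3,4}

Trace (7 dequeues):
  [1] u=0 | in {1} | out {0,3} | prev {3} | push {}
  [2] u=1 | in {} | out {1} | ==
  [3] u=2 | in {} | out {0,1,3,4} | prev {0,1,4} | push {}
  [4] u=3 | in {0,3} | out {0,1,2,3,4} | prev {} | push {}
  [5] u=4 | in {0,1,2,3,4} | out {0,1,3,4} | prev {} | push {2,3}
  [6] u=2 | in {0,1,3,4} | out {0,1,3,4} | ==
  [7] u=3 | in {0,1,3,4} | out {0,1,2,3,4} | ==

Converged values:
  [0] {0,3}
  [1] {1}
  [2] {0,1,3,4}
  [3] {0,1,2,3,4}
  [4] {0,1,3,4}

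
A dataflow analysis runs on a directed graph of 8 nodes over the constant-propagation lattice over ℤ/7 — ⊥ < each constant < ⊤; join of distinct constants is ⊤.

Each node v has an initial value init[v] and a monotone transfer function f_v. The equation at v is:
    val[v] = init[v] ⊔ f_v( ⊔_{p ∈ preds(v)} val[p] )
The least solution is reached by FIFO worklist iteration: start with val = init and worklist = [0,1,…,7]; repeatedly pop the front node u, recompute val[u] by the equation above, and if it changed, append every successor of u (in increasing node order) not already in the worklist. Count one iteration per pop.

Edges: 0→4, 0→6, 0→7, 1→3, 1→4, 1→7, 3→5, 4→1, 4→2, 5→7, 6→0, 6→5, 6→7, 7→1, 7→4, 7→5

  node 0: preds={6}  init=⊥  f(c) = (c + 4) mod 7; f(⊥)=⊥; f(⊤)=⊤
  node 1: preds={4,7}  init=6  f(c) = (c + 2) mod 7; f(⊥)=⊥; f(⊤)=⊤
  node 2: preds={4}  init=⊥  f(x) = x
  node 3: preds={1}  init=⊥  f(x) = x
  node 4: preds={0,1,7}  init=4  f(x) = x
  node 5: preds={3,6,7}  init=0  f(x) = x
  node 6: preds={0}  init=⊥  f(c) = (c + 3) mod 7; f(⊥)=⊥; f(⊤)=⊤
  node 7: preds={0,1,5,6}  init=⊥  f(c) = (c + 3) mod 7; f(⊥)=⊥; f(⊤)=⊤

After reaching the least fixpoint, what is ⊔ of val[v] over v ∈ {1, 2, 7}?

Trace (15 dequeues):
  [1] u=0 | in ⊥ | out ⊥ | ==
  [2] u=1 | in 4 | out 6 | ==
  [3] u=2 | in 4 | out 4 | prev ⊥ | push {}
  [4] u=3 | in 6 | out 6 | prev ⊥ | push {}
  [5] u=4 | in 6 | out ⊤ | prev 4 | push {1,2}
  [6] u=5 | in 6 | out ⊤ | prev 0 | push {}
  [7] u=6 | in ⊥ | out ⊥ | ==
  [8] u=7 | in ⊤ | out ⊤ | prev ⊥ | push {4,5}
  [9] u=1 | in ⊤ | out ⊤ | prev 6 | push {3,7}
  [10] u=2 | in ⊤ | out ⊤ | prev 4 | push {}
  [11] u=4 | in ⊤ | out ⊤ | ==
  [12] u=5 | in ⊤ | out ⊤ | ==
  [13] u=3 | in ⊤ | out ⊤ | prev 6 | push {5}
  [14] u=7 | in ⊤ | out ⊤ | ==
  [15] u=5 | in ⊤ | out ⊤ | ==

Converged values:
  [0] ⊥
  [1] ⊤
  [2] ⊤
  [3] ⊤
  [4] ⊤
  [5] ⊤
  [6] ⊥
  [7] ⊤

⊤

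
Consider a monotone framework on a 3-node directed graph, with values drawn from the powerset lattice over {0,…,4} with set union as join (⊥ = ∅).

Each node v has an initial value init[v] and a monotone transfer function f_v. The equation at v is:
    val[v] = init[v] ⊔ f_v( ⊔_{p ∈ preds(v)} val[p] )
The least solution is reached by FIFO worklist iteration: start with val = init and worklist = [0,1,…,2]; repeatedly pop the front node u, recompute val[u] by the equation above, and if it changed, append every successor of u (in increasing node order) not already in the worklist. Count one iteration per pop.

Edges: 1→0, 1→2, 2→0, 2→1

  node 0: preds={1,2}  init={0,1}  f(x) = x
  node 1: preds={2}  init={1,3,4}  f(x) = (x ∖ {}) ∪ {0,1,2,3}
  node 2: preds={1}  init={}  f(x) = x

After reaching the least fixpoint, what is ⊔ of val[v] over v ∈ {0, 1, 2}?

Worklist (5 pops):
  #1 pop 0: in={1,3,4} → {0,1,3,4} (was {0,1}); enqueue []
  #2 pop 1: in={} → {0,1,2,3,4} (was {1,3,4}); enqueue [0]
  #3 pop 2: in={0,1,2,3,4} → {0,1,2,3,4} (was {}); enqueue [1]
  #4 pop 0: in={0,1,2,3,4} → {0,1,2,3,4} (was {0,1,3,4}); enqueue []
  #5 pop 1: in={0,1,2,3,4} → {0,1,2,3,4} (no change)

Fixpoint:
  val[0] = {0,1,2,3,4}
  val[1] = {0,1,2,3,4}
  val[2] = {0,1,2,3,4}

{0,1,2,3,4}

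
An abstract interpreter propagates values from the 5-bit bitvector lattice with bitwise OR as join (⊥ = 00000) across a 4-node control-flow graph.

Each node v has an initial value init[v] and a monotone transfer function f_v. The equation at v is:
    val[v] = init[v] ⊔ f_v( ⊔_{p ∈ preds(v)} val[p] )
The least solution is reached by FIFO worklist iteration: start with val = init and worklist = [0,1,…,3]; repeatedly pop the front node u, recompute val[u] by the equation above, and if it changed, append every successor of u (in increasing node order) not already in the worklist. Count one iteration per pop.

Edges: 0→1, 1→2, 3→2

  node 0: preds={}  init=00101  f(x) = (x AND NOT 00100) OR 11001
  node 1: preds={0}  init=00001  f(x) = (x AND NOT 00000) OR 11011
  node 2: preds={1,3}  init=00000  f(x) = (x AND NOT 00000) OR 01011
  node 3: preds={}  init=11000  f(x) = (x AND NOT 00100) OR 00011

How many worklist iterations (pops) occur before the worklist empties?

5

Iteration log — 5 steps:
  step 1. node 0  ⊔preds=00000  new=11101  old=00101  +wl: 
  step 2. node 1  ⊔preds=11101  new=11111  old=00001  +wl: 
  step 3. node 2  ⊔preds=11111  new=11111  old=00000  +wl: 
  step 4. node 3  ⊔preds=00000  new=11011  old=11000  +wl: 2
  step 5. node 2  ⊔preds=11111  new=11111  stable

Least fixpoint reached:
  node 0: 11101
  node 1: 11111
  node 2: 11111
  node 3: 11011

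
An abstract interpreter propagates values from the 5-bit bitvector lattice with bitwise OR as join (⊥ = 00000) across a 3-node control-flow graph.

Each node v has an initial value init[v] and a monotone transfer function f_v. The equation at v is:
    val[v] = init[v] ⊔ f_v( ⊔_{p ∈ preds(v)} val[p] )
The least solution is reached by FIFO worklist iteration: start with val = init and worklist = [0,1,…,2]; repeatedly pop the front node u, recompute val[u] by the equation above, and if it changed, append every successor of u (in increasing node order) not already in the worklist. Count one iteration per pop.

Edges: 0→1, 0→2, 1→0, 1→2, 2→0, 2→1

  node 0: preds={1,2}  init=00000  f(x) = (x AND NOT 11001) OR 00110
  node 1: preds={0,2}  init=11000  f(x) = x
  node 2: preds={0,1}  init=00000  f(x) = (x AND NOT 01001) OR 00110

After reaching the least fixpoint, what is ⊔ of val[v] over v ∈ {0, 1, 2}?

Worklist (5 pops):
  #1 pop 0: in=11000 → 00110 (was 00000); enqueue []
  #2 pop 1: in=00110 → 11110 (was 11000); enqueue [0]
  #3 pop 2: in=11110 → 10110 (was 00000); enqueue [1]
  #4 pop 0: in=11110 → 00110 (no change)
  #5 pop 1: in=10110 → 11110 (no change)

Fixpoint:
  val[0] = 00110
  val[1] = 11110
  val[2] = 10110

11110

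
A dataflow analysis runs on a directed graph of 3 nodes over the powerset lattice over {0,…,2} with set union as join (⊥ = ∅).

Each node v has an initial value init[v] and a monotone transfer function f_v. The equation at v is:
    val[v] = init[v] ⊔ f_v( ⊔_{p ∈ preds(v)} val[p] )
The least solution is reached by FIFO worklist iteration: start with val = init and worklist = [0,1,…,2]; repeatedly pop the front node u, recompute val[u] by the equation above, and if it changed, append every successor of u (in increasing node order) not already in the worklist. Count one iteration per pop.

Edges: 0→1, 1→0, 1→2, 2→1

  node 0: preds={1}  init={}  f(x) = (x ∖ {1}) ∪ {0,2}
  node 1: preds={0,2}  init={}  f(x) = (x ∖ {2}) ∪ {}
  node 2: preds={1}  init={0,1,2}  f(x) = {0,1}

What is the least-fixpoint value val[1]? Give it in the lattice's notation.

Worklist (4 pops):
  #1 pop 0: in={} → {0,2} (was {}); enqueue []
  #2 pop 1: in={0,1,2} → {0,1} (was {}); enqueue [0]
  #3 pop 2: in={0,1} → {0,1,2} (no change)
  #4 pop 0: in={0,1} → {0,2} (no change)

Fixpoint:
  val[0] = {0,2}
  val[1] = {0,1}
  val[2] = {0,1,2}

{0,1}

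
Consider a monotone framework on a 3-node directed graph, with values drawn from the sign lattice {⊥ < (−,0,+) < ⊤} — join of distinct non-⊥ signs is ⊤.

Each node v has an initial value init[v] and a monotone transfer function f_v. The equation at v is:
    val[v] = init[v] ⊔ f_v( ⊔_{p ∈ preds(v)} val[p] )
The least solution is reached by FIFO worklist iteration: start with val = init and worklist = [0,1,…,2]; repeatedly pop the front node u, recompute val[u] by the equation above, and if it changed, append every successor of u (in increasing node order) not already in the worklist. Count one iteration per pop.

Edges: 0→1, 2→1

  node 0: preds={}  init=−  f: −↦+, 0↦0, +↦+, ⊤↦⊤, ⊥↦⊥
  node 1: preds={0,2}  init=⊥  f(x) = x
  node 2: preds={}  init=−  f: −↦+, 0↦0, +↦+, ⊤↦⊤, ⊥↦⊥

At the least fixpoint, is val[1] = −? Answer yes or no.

Worklist (3 pops):
  #1 pop 0: in=⊥ → − (no change)
  #2 pop 1: in=− → − (was ⊥); enqueue []
  #3 pop 2: in=⊥ → − (no change)

Fixpoint:
  val[0] = −
  val[1] = −
  val[2] = −

yes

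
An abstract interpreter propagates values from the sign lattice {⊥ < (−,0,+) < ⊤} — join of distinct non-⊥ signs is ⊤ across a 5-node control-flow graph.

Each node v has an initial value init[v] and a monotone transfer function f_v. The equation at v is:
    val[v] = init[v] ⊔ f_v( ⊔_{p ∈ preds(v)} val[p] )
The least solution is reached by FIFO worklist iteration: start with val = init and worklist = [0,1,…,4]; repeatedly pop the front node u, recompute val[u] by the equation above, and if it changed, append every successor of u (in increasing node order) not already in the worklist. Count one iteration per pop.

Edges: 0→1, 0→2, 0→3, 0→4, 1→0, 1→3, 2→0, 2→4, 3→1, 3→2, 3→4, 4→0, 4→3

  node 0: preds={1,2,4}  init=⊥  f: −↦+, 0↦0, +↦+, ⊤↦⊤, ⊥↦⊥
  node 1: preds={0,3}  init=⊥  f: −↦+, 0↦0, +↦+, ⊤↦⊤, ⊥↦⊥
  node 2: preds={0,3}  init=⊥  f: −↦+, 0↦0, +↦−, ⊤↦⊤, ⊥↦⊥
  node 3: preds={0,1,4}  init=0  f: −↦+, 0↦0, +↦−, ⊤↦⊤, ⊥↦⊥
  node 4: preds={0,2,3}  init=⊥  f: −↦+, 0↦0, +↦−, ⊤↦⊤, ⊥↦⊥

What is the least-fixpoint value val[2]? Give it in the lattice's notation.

0

Worklist (10 pops):
  #1 pop 0: in=⊥ → ⊥ (no change)
  #2 pop 1: in=0 → 0 (was ⊥); enqueue [0]
  #3 pop 2: in=0 → 0 (was ⊥); enqueue []
  #4 pop 3: in=0 → 0 (no change)
  #5 pop 4: in=0 → 0 (was ⊥); enqueue [3]
  #6 pop 0: in=0 → 0 (was ⊥); enqueue [1,2,4]
  #7 pop 3: in=0 → 0 (no change)
  #8 pop 1: in=0 → 0 (no change)
  #9 pop 2: in=0 → 0 (no change)
  #10 pop 4: in=0 → 0 (no change)

Fixpoint:
  val[0] = 0
  val[1] = 0
  val[2] = 0
  val[3] = 0
  val[4] = 0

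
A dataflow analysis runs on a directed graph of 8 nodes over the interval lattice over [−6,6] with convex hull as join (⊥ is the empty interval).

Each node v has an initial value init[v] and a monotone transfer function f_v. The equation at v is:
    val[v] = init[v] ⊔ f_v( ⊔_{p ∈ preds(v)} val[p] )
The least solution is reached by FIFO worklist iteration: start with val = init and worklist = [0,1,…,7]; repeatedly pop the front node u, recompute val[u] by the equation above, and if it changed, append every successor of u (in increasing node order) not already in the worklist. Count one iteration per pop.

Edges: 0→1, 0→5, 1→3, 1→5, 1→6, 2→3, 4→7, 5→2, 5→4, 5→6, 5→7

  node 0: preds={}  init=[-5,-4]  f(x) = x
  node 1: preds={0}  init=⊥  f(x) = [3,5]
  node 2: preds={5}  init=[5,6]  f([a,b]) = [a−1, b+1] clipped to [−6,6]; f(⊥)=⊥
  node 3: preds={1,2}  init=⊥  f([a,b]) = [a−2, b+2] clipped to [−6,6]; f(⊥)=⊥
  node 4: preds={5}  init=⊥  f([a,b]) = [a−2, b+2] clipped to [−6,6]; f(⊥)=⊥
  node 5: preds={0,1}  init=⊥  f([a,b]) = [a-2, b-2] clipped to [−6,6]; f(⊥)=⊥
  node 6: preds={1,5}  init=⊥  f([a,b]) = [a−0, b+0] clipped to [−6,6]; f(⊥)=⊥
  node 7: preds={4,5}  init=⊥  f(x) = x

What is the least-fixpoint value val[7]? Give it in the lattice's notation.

Worklist (12 pops):
  #1 pop 0: in=⊥ → [-5,-4] (no change)
  #2 pop 1: in=[-5,-4] → [3,5] (was ⊥); enqueue []
  #3 pop 2: in=⊥ → [5,6] (no change)
  #4 pop 3: in=[3,6] → [1,6] (was ⊥); enqueue []
  #5 pop 4: in=⊥ → ⊥ (no change)
  #6 pop 5: in=[-5,5] → [-6,3] (was ⊥); enqueue [2,4]
  #7 pop 6: in=[-6,5] → [-6,5] (was ⊥); enqueue []
  #8 pop 7: in=[-6,3] → [-6,3] (was ⊥); enqueue []
  #9 pop 2: in=[-6,3] → [-6,6] (was [5,6]); enqueue [3]
  #10 pop 4: in=[-6,3] → [-6,5] (was ⊥); enqueue [7]
  #11 pop 3: in=[-6,6] → [-6,6] (was [1,6]); enqueue []
  #12 pop 7: in=[-6,5] → [-6,5] (was [-6,3]); enqueue []

Fixpoint:
  val[0] = [-5,-4]
  val[1] = [3,5]
  val[2] = [-6,6]
  val[3] = [-6,6]
  val[4] = [-6,5]
  val[5] = [-6,3]
  val[6] = [-6,5]
  val[7] = [-6,5]

[-6,5]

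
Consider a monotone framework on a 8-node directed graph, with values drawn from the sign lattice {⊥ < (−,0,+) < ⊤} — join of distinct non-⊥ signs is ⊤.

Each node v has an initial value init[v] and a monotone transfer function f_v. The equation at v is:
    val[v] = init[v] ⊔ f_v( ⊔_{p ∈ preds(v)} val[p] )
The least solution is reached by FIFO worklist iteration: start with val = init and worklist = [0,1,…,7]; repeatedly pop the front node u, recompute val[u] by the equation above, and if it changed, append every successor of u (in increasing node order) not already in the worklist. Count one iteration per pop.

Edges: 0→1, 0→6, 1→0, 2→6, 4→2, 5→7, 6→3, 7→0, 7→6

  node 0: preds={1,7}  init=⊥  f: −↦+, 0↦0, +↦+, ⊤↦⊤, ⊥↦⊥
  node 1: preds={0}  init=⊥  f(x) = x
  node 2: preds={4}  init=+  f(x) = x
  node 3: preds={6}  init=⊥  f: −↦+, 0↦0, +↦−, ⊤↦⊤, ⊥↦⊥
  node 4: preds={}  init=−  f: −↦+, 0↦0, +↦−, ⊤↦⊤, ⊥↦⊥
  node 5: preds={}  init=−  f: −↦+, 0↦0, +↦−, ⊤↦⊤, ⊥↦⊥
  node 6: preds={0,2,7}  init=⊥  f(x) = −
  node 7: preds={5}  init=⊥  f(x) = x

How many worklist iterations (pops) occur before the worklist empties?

Trace (16 dequeues):
  [1] u=0 | in ⊥ | out ⊥ | ==
  [2] u=1 | in ⊥ | out ⊥ | ==
  [3] u=2 | in − | out ⊤ | prev + | push {}
  [4] u=3 | in ⊥ | out ⊥ | ==
  [5] u=4 | in ⊥ | out − | ==
  [6] u=5 | in ⊥ | out − | ==
  [7] u=6 | in ⊤ | out − | prev ⊥ | push {3}
  [8] u=7 | in − | out − | prev ⊥ | push {0,6}
  [9] u=3 | in − | out + | prev ⊥ | push {}
  [10] u=0 | in − | out + | prev ⊥ | push {1}
  [11] u=6 | in ⊤ | out − | ==
  [12] u=1 | in + | out + | prev ⊥ | push {0}
  [13] u=0 | in ⊤ | out ⊤ | prev + | push {1,6}
  [14] u=1 | in ⊤ | out ⊤ | prev + | push {0}
  [15] u=6 | in ⊤ | out − | ==
  [16] u=0 | in ⊤ | out ⊤ | ==

Converged values:
  [0] ⊤
  [1] ⊤
  [2] ⊤
  [3] +
  [4] −
  [5] −
  [6] −
  [7] −

16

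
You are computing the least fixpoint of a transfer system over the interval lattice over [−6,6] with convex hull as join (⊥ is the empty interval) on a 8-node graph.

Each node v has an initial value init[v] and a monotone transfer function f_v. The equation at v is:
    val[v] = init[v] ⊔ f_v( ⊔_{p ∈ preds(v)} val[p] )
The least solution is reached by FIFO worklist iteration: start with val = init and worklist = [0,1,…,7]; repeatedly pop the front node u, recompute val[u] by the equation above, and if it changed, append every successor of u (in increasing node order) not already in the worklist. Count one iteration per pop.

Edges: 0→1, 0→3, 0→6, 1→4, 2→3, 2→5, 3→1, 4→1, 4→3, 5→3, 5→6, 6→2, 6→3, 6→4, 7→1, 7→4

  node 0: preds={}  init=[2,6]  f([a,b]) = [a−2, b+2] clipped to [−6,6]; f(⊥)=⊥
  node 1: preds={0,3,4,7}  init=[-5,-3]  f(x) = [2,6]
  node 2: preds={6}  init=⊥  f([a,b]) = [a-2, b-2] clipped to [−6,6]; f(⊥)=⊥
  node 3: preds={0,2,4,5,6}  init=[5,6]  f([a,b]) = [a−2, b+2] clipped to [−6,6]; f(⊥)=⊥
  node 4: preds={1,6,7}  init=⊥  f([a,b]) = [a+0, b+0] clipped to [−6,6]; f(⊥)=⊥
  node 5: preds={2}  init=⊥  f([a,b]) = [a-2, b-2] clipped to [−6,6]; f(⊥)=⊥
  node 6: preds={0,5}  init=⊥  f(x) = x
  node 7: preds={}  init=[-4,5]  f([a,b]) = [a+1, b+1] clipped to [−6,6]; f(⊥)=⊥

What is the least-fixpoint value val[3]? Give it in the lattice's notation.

[-6,6]

Worklist (29 pops):
  #1 pop 0: in=⊥ → [2,6] (no change)
  #2 pop 1: in=[-4,6] → [-5,6] (was [-5,-3]); enqueue []
  #3 pop 2: in=⊥ → ⊥ (no change)
  #4 pop 3: in=[2,6] → [0,6] (was [5,6]); enqueue [1]
  #5 pop 4: in=[-5,6] → [-5,6] (was ⊥); enqueue [3]
  #6 pop 5: in=⊥ → ⊥ (no change)
  #7 pop 6: in=[2,6] → [2,6] (was ⊥); enqueue [2,4]
  #8 pop 7: in=⊥ → [-4,5] (no change)
  #9 pop 1: in=[-5,6] → [-5,6] (no change)
  #10 pop 3: in=[-5,6] → [-6,6] (was [0,6]); enqueue [1]
  #11 pop 2: in=[2,6] → [0,4] (was ⊥); enqueue [3,5]
  #12 pop 4: in=[-5,6] → [-5,6] (no change)
  #13 pop 1: in=[-6,6] → [-5,6] (no change)
  #14 pop 3: in=[-5,6] → [-6,6] (no change)
  #15 pop 5: in=[0,4] → [-2,2] (was ⊥); enqueue [3,6]
  #16 pop 3: in=[-5,6] → [-6,6] (no change)
  #17 pop 6: in=[-2,6] → [-2,6] (was [2,6]); enqueue [2,3,4]
  #18 pop 2: in=[-2,6] → [-4,4] (was [0,4]); enqueue [5]
  #19 pop 3: in=[-5,6] → [-6,6] (no change)
  #20 pop 4: in=[-5,6] → [-5,6] (no change)
  #21 pop 5: in=[-4,4] → [-6,2] (was [-2,2]); enqueue [3,6]
  #22 pop 3: in=[-6,6] → [-6,6] (no change)
  #23 pop 6: in=[-6,6] → [-6,6] (was [-2,6]); enqueue [2,3,4]
  #24 pop 2: in=[-6,6] → [-6,4] (was [-4,4]); enqueue [5]
  #25 pop 3: in=[-6,6] → [-6,6] (no change)
  #26 pop 4: in=[-6,6] → [-6,6] (was [-5,6]); enqueue [1,3]
  #27 pop 5: in=[-6,4] → [-6,2] (no change)
  #28 pop 1: in=[-6,6] → [-5,6] (no change)
  #29 pop 3: in=[-6,6] → [-6,6] (no change)

Fixpoint:
  val[0] = [2,6]
  val[1] = [-5,6]
  val[2] = [-6,4]
  val[3] = [-6,6]
  val[4] = [-6,6]
  val[5] = [-6,2]
  val[6] = [-6,6]
  val[7] = [-4,5]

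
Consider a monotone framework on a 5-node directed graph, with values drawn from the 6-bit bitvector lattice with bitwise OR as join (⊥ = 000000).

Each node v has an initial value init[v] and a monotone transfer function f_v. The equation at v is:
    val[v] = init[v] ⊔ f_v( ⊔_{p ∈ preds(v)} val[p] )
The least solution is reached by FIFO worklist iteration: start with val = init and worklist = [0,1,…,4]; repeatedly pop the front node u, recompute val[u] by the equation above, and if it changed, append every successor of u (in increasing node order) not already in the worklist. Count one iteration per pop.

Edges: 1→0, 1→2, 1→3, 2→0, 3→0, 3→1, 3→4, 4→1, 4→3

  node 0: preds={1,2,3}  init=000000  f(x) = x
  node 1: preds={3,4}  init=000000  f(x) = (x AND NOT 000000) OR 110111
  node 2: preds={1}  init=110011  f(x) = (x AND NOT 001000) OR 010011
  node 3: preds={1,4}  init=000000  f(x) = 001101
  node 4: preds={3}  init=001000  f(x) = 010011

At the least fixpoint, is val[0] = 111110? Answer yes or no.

Worklist (8 pops):
  #1 pop 0: in=110011 → 110011 (was 000000); enqueue []
  #2 pop 1: in=001000 → 111111 (was 000000); enqueue [0]
  #3 pop 2: in=111111 → 110111 (was 110011); enqueue []
  #4 pop 3: in=111111 → 001101 (was 000000); enqueue [1]
  #5 pop 4: in=001101 → 011011 (was 001000); enqueue [3]
  #6 pop 0: in=111111 → 111111 (was 110011); enqueue []
  #7 pop 1: in=011111 → 111111 (no change)
  #8 pop 3: in=111111 → 001101 (no change)

Fixpoint:
  val[0] = 111111
  val[1] = 111111
  val[2] = 110111
  val[3] = 001101
  val[4] = 011011

no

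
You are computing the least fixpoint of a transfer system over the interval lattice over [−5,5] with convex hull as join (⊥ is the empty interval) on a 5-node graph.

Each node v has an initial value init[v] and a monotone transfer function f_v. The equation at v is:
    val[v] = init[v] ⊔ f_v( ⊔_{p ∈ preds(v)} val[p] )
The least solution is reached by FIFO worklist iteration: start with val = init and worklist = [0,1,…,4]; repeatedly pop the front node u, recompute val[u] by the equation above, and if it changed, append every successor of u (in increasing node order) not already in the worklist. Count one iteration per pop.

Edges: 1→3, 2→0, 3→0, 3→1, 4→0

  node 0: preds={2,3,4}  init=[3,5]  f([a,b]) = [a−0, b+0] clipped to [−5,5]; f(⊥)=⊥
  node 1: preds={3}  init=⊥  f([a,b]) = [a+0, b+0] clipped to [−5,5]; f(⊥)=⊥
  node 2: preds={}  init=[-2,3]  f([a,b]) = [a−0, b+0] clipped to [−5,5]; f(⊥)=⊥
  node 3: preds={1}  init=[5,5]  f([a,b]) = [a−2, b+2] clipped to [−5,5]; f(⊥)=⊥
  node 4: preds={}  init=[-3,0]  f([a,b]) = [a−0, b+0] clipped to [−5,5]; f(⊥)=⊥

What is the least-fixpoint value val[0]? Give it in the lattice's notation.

Iteration log — 20 steps:
  step 1. node 0  ⊔preds=[-3,5]  new=[-3,5]  old=[3,5]  +wl: 
  step 2. node 1  ⊔preds=[5,5]  new=[5,5]  old=⊥  +wl: 
  step 3. node 2  ⊔preds=⊥  new=[-2,3]  stable
  step 4. node 3  ⊔preds=[5,5]  new=[3,5]  old=[5,5]  +wl: 0,1
  step 5. node 4  ⊔preds=⊥  new=[-3,0]  stable
  step 6. node 0  ⊔preds=[-3,5]  new=[-3,5]  stable
  step 7. node 1  ⊔preds=[3,5]  new=[3,5]  old=[5,5]  +wl: 3
  step 8. node 3  ⊔preds=[3,5]  new=[1,5]  old=[3,5]  +wl: 0,1
  step 9. node 0  ⊔preds=[-3,5]  new=[-3,5]  stable
  step 10. node 1  ⊔preds=[1,5]  new=[1,5]  old=[3,5]  +wl: 3
  step 11. node 3  ⊔preds=[1,5]  new=[-1,5]  old=[1,5]  +wl: 0,1
  step 12. node 0  ⊔preds=[-3,5]  new=[-3,5]  stable
  step 13. node 1  ⊔preds=[-1,5]  new=[-1,5]  old=[1,5]  +wl: 3
  step 14. node 3  ⊔preds=[-1,5]  new=[-3,5]  old=[-1,5]  +wl: 0,1
  step 15. node 0  ⊔preds=[-3,5]  new=[-3,5]  stable
  step 16. node 1  ⊔preds=[-3,5]  new=[-3,5]  old=[-1,5]  +wl: 3
  step 17. node 3  ⊔preds=[-3,5]  new=[-5,5]  old=[-3,5]  +wl: 0,1
  step 18. node 0  ⊔preds=[-5,5]  new=[-5,5]  old=[-3,5]  +wl: 
  step 19. node 1  ⊔preds=[-5,5]  new=[-5,5]  old=[-3,5]  +wl: 3
  step 20. node 3  ⊔preds=[-5,5]  new=[-5,5]  stable

Least fixpoint reached:
  node 0: [-5,5]
  node 1: [-5,5]
  node 2: [-2,3]
  node 3: [-5,5]
  node 4: [-3,0]

[-5,5]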